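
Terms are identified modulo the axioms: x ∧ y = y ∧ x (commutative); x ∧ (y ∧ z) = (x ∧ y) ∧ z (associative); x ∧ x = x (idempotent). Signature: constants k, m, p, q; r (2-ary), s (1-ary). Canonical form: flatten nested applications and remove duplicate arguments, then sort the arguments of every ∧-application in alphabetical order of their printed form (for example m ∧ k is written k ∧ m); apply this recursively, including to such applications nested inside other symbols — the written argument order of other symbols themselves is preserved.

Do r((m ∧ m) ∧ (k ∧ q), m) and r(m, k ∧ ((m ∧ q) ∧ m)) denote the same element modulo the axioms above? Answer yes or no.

Left:  r((m ∧ m) ∧ (k ∧ q), m)
  Descend into:  (m ∧ m) ∧ (k ∧ q)
  Merge nested applications:  m ∧ m ∧ k ∧ q
  Idempotence:  drop duplicate m
  Order the arguments:  k ∧ m ∧ q
  Put back:  r(k ∧ m ∧ q, m)
Right:  r(m, k ∧ ((m ∧ q) ∧ m))
  Descend into:  k ∧ ((m ∧ q) ∧ m)
  Un-nest:  k ∧ m ∧ q ∧ m
  Deduplicate:  drop duplicate m
  Sort:  k ∧ m ∧ q
  Put back:  r(m, k ∧ m ∧ q)

Answer: no — r(k ∧ m ∧ q, m) vs r(m, k ∧ m ∧ q)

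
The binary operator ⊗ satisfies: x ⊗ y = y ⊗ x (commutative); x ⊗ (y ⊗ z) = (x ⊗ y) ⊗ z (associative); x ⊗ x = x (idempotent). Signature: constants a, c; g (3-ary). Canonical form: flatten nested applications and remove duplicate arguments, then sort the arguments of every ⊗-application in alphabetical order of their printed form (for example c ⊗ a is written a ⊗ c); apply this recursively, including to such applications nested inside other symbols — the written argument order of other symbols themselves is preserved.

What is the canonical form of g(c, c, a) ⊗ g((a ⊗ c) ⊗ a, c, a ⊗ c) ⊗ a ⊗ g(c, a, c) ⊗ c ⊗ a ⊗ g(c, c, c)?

Answer: a ⊗ c ⊗ g(a ⊗ c, c, a ⊗ c) ⊗ g(c, a, c) ⊗ g(c, c, a) ⊗ g(c, c, c)

Derivation:
Inside:  g((a ⊗ c) ⊗ a, c, a ⊗ c)  →  g(a ⊗ c, c, a ⊗ c)
Idempotence:  drop duplicate a
Sort:  a ⊗ c ⊗ g(a ⊗ c, c, a ⊗ c) ⊗ g(c, a, c) ⊗ g(c, c, a) ⊗ g(c, c, c)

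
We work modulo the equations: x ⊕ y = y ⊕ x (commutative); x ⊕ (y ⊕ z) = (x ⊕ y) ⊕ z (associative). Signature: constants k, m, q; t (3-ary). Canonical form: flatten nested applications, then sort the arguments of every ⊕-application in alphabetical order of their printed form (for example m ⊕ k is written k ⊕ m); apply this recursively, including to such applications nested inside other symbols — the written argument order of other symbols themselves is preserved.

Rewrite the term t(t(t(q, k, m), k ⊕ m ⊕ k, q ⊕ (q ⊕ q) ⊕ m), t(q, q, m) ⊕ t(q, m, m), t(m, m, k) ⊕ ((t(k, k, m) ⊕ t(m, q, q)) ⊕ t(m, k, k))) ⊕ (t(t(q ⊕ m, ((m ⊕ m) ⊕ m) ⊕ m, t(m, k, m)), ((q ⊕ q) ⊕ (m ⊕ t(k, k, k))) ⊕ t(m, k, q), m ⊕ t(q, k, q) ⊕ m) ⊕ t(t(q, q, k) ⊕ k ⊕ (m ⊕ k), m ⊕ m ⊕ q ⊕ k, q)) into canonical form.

Answer: t(k ⊕ k ⊕ m ⊕ t(q, q, k), k ⊕ m ⊕ m ⊕ q, q) ⊕ t(t(m ⊕ q, m ⊕ m ⊕ m ⊕ m, t(m, k, m)), m ⊕ q ⊕ q ⊕ t(k, k, k) ⊕ t(m, k, q), m ⊕ m ⊕ t(q, k, q)) ⊕ t(t(t(q, k, m), k ⊕ k ⊕ m, m ⊕ q ⊕ q ⊕ q), t(q, m, m) ⊕ t(q, q, m), t(k, k, m) ⊕ t(m, k, k) ⊕ t(m, m, k) ⊕ t(m, q, q))

Derivation:
Flatten:  t(t(t(q, k, m), k ⊕ m ⊕ k, q ⊕ (q ⊕ q) ⊕ m), t(q, q, m) ⊕ t(q, m, m), t(m, m, k) ⊕ ((t(k, k, m) ⊕ t(m, q, q)) ⊕ t(m, k, k))) ⊕ t(t(q ⊕ m, ((m ⊕ m) ⊕ m) ⊕ m, t(m, k, m)), ((q ⊕ q) ⊕ (m ⊕ t(k, k, k))) ⊕ t(m, k, q), m ⊕ t(q, k, q) ⊕ m) ⊕ t(t(q, q, k) ⊕ k ⊕ (m ⊕ k), m ⊕ m ⊕ q ⊕ k, q)
Simplify inside:  t(t(t(q, k, m), k ⊕ m ⊕ k, q ⊕ (q ⊕ q) ⊕ m), t(q, q, m) ⊕ t(q, m, m), t(m, m, k) ⊕ ((t(k, k, m) ⊕ t(m, q, q)) ⊕ t(m, k, k)))  →  t(t(t(q, k, m), k ⊕ k ⊕ m, m ⊕ q ⊕ q ⊕ q), t(q, m, m) ⊕ t(q, q, m), t(k, k, m) ⊕ t(m, k, k) ⊕ t(m, m, k) ⊕ t(m, q, q))
Canonicalize subterm:  t(t(q ⊕ m, ((m ⊕ m) ⊕ m) ⊕ m, t(m, k, m)), ((q ⊕ q) ⊕ (m ⊕ t(k, k, k))) ⊕ t(m, k, q), m ⊕ t(q, k, q) ⊕ m)  →  t(t(m ⊕ q, m ⊕ m ⊕ m ⊕ m, t(m, k, m)), m ⊕ q ⊕ q ⊕ t(k, k, k) ⊕ t(m, k, q), m ⊕ m ⊕ t(q, k, q))
Inside:  t(t(q, q, k) ⊕ k ⊕ (m ⊕ k), m ⊕ m ⊕ q ⊕ k, q)  →  t(k ⊕ k ⊕ m ⊕ t(q, q, k), k ⊕ m ⊕ m ⊕ q, q)
Sort arguments:  t(k ⊕ k ⊕ m ⊕ t(q, q, k), k ⊕ m ⊕ m ⊕ q, q) ⊕ t(t(m ⊕ q, m ⊕ m ⊕ m ⊕ m, t(m, k, m)), m ⊕ q ⊕ q ⊕ t(k, k, k) ⊕ t(m, k, q), m ⊕ m ⊕ t(q, k, q)) ⊕ t(t(t(q, k, m), k ⊕ k ⊕ m, m ⊕ q ⊕ q ⊕ q), t(q, m, m) ⊕ t(q, q, m), t(k, k, m) ⊕ t(m, k, k) ⊕ t(m, m, k) ⊕ t(m, q, q))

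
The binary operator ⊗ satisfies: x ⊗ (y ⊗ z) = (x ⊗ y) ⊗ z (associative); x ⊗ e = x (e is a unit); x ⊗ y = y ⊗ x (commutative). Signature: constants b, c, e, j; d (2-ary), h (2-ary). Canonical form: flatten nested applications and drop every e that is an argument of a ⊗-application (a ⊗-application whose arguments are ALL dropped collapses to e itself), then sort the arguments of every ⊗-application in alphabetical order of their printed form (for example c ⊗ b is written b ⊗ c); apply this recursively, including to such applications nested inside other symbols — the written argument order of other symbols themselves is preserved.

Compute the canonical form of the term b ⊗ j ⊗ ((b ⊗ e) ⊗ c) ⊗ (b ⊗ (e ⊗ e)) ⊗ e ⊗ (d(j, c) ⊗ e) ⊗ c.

Answer: b ⊗ b ⊗ b ⊗ c ⊗ c ⊗ d(j, c) ⊗ j

Derivation:
Un-nest:  b ⊗ j ⊗ b ⊗ e ⊗ c ⊗ b ⊗ e ⊗ e ⊗ e ⊗ d(j, c) ⊗ e ⊗ c
Drop the unit:  drop e (×5)
Sort arguments:  b ⊗ b ⊗ b ⊗ c ⊗ c ⊗ d(j, c) ⊗ j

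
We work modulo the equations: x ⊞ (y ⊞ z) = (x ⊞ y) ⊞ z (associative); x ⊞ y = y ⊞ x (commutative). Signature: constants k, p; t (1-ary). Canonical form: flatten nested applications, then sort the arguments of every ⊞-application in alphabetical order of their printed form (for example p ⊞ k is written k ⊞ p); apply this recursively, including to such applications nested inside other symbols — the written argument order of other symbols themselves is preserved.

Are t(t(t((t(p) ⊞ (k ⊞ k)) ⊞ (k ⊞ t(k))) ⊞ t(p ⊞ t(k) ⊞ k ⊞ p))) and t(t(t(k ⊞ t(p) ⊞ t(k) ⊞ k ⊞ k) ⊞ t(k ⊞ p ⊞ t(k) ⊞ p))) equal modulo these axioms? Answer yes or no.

Answer: yes — both canonical forms are t(t(t(k ⊞ k ⊞ k ⊞ t(k) ⊞ t(p)) ⊞ t(k ⊞ p ⊞ p ⊞ t(k))))

Derivation:
Left:  t(t(t((t(p) ⊞ (k ⊞ k)) ⊞ (k ⊞ t(k))) ⊞ t(p ⊞ t(k) ⊞ k ⊞ p)))
  Work inside:  t((t(p) ⊞ (k ⊞ k)) ⊞ (k ⊞ t(k))) ⊞ t(p ⊞ t(k) ⊞ k ⊞ p)
  Canonicalize subterm:  t((t(p) ⊞ (k ⊞ k)) ⊞ (k ⊞ t(k)))  →  t(k ⊞ k ⊞ k ⊞ t(k) ⊞ t(p))
  Canonicalize subterm:  t(p ⊞ t(k) ⊞ k ⊞ p)  →  t(k ⊞ p ⊞ p ⊞ t(k))
  Sort:  t(k ⊞ k ⊞ k ⊞ t(k) ⊞ t(p)) ⊞ t(k ⊞ p ⊞ p ⊞ t(k))
  Reassemble:  t(t(t(k ⊞ k ⊞ k ⊞ t(k) ⊞ t(p)) ⊞ t(k ⊞ p ⊞ p ⊞ t(k))))
Right:  t(t(t(k ⊞ t(p) ⊞ t(k) ⊞ k ⊞ k) ⊞ t(k ⊞ p ⊞ t(k) ⊞ p)))
  Descend into:  t(k ⊞ t(p) ⊞ t(k) ⊞ k ⊞ k) ⊞ t(k ⊞ p ⊞ t(k) ⊞ p)
  Inside:  t(k ⊞ t(p) ⊞ t(k) ⊞ k ⊞ k)  →  t(k ⊞ k ⊞ k ⊞ t(k) ⊞ t(p))
  Inside:  t(k ⊞ p ⊞ t(k) ⊞ p)  →  t(k ⊞ p ⊞ p ⊞ t(k))
  Sort arguments:  t(k ⊞ k ⊞ k ⊞ t(k) ⊞ t(p)) ⊞ t(k ⊞ p ⊞ p ⊞ t(k))
  Put back:  t(t(t(k ⊞ k ⊞ k ⊞ t(k) ⊞ t(p)) ⊞ t(k ⊞ p ⊞ p ⊞ t(k))))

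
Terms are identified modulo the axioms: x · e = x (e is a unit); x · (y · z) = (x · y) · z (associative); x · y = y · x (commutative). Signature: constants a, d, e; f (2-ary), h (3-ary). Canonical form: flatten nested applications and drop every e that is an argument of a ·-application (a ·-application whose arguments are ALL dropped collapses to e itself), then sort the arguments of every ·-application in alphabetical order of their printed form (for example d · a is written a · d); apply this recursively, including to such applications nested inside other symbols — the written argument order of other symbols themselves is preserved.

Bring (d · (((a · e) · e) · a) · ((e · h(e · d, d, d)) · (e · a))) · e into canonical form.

Un-nest:  d · a · e · e · a · e · h(e · d, d, d) · e · a · e
Simplify inside:  h(e · d, d, d)  →  h(d, d, d)
Units out:  drop e (×5)
Sort arguments:  a · a · a · d · h(d, d, d)

Answer: a · a · a · d · h(d, d, d)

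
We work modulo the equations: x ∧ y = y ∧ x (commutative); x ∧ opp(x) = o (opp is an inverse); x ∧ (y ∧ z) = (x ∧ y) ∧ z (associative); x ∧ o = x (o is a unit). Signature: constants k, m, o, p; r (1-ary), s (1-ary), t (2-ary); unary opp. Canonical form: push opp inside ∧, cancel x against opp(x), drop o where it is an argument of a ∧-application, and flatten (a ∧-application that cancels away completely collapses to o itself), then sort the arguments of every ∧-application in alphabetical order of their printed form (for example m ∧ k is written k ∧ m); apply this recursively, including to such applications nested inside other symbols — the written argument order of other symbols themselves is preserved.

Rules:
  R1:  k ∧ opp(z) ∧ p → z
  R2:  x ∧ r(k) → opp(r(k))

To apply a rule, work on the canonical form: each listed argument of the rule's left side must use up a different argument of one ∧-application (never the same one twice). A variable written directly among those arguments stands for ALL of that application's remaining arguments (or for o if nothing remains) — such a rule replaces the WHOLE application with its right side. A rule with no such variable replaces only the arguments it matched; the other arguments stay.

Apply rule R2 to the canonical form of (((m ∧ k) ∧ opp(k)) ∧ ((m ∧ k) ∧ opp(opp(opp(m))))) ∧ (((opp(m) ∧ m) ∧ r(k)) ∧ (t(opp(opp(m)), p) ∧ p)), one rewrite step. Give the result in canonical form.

Answer: opp(r(k))

Derivation:
Canonical form:  k ∧ m ∧ p ∧ r(k) ∧ t(m, p)
Match R2:  consume r(k);  x := k ∧ m ∧ p ∧ t(m, p)
The variable takes the whole remainder — replace the entire application.
Giving:  opp(r(k))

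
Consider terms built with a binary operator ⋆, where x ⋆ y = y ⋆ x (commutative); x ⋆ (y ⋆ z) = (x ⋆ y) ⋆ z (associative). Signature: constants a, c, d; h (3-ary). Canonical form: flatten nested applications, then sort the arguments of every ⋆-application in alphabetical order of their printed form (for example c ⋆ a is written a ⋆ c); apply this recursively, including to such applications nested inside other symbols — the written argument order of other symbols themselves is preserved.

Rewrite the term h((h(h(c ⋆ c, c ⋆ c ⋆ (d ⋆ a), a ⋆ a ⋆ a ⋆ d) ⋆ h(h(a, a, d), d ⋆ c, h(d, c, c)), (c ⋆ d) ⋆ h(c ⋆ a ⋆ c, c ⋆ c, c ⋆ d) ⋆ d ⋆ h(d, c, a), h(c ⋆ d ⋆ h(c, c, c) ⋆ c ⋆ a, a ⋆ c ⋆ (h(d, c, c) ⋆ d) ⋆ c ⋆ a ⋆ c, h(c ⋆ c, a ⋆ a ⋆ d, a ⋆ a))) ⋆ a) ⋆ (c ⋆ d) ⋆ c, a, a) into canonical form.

Descend into:  (h(h(c ⋆ c, c ⋆ c ⋆ (d ⋆ a), a ⋆ a ⋆ a ⋆ d) ⋆ h(h(a, a, d), d ⋆ c, h(d, c, c)), (c ⋆ d) ⋆ h(c ⋆ a ⋆ c, c ⋆ c, c ⋆ d) ⋆ d ⋆ h(d, c, a), h(c ⋆ d ⋆ h(c, c, c) ⋆ c ⋆ a, a ⋆ c ⋆ (h(d, c, c) ⋆ d) ⋆ c ⋆ a ⋆ c, h(c ⋆ c, a ⋆ a ⋆ d, a ⋆ a))) ⋆ a) ⋆ (c ⋆ d) ⋆ c
Flatten:  h(h(c ⋆ c, c ⋆ c ⋆ (d ⋆ a), a ⋆ a ⋆ a ⋆ d) ⋆ h(h(a, a, d), d ⋆ c, h(d, c, c)), (c ⋆ d) ⋆ h(c ⋆ a ⋆ c, c ⋆ c, c ⋆ d) ⋆ d ⋆ h(d, c, a), h(c ⋆ d ⋆ h(c, c, c) ⋆ c ⋆ a, a ⋆ c ⋆ (h(d, c, c) ⋆ d) ⋆ c ⋆ a ⋆ c, h(c ⋆ c, a ⋆ a ⋆ d, a ⋆ a))) ⋆ a ⋆ c ⋆ d ⋆ c
Canonicalize subterm:  h(h(c ⋆ c, c ⋆ c ⋆ (d ⋆ a), a ⋆ a ⋆ a ⋆ d) ⋆ h(h(a, a, d), d ⋆ c, h(d, c, c)), (c ⋆ d) ⋆ h(c ⋆ a ⋆ c, c ⋆ c, c ⋆ d) ⋆ d ⋆ h(d, c, a), h(c ⋆ d ⋆ h(c, c, c) ⋆ c ⋆ a, a ⋆ c ⋆ (h(d, c, c) ⋆ d) ⋆ c ⋆ a ⋆ c, h(c ⋆ c, a ⋆ a ⋆ d, a ⋆ a)))  →  h(h(c ⋆ c, a ⋆ c ⋆ c ⋆ d, a ⋆ a ⋆ a ⋆ d) ⋆ h(h(a, a, d), c ⋆ d, h(d, c, c)), c ⋆ d ⋆ d ⋆ h(a ⋆ c ⋆ c, c ⋆ c, c ⋆ d) ⋆ h(d, c, a), h(a ⋆ c ⋆ c ⋆ d ⋆ h(c, c, c), a ⋆ a ⋆ c ⋆ c ⋆ c ⋆ d ⋆ h(d, c, c), h(c ⋆ c, a ⋆ a ⋆ d, a ⋆ a)))
Sort arguments:  a ⋆ c ⋆ c ⋆ d ⋆ h(h(c ⋆ c, a ⋆ c ⋆ c ⋆ d, a ⋆ a ⋆ a ⋆ d) ⋆ h(h(a, a, d), c ⋆ d, h(d, c, c)), c ⋆ d ⋆ d ⋆ h(a ⋆ c ⋆ c, c ⋆ c, c ⋆ d) ⋆ h(d, c, a), h(a ⋆ c ⋆ c ⋆ d ⋆ h(c, c, c), a ⋆ a ⋆ c ⋆ c ⋆ c ⋆ d ⋆ h(d, c, c), h(c ⋆ c, a ⋆ a ⋆ d, a ⋆ a)))
Rebuild:  h(a ⋆ c ⋆ c ⋆ d ⋆ h(h(c ⋆ c, a ⋆ c ⋆ c ⋆ d, a ⋆ a ⋆ a ⋆ d) ⋆ h(h(a, a, d), c ⋆ d, h(d, c, c)), c ⋆ d ⋆ d ⋆ h(a ⋆ c ⋆ c, c ⋆ c, c ⋆ d) ⋆ h(d, c, a), h(a ⋆ c ⋆ c ⋆ d ⋆ h(c, c, c), a ⋆ a ⋆ c ⋆ c ⋆ c ⋆ d ⋆ h(d, c, c), h(c ⋆ c, a ⋆ a ⋆ d, a ⋆ a))), a, a)

Answer: h(a ⋆ c ⋆ c ⋆ d ⋆ h(h(c ⋆ c, a ⋆ c ⋆ c ⋆ d, a ⋆ a ⋆ a ⋆ d) ⋆ h(h(a, a, d), c ⋆ d, h(d, c, c)), c ⋆ d ⋆ d ⋆ h(a ⋆ c ⋆ c, c ⋆ c, c ⋆ d) ⋆ h(d, c, a), h(a ⋆ c ⋆ c ⋆ d ⋆ h(c, c, c), a ⋆ a ⋆ c ⋆ c ⋆ c ⋆ d ⋆ h(d, c, c), h(c ⋆ c, a ⋆ a ⋆ d, a ⋆ a))), a, a)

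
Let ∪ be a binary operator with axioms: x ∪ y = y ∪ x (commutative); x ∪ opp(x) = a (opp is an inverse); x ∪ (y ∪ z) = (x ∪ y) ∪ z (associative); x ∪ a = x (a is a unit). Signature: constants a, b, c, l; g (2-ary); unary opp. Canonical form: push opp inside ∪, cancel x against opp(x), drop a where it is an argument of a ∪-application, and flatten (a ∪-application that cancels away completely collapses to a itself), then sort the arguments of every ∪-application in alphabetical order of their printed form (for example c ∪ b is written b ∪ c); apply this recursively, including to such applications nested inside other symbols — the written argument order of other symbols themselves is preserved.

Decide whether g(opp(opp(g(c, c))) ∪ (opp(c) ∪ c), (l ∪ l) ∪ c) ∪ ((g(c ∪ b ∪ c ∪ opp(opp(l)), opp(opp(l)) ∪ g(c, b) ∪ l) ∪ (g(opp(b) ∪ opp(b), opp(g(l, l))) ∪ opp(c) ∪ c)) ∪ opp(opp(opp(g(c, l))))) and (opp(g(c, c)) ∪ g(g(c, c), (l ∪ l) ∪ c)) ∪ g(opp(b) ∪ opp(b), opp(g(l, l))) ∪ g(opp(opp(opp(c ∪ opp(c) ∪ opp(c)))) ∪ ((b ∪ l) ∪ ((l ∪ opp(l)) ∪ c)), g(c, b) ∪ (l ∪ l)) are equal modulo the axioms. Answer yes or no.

Left:  g(opp(opp(g(c, c))) ∪ (opp(c) ∪ c), (l ∪ l) ∪ c) ∪ ((g(c ∪ b ∪ c ∪ opp(opp(l)), opp(opp(l)) ∪ g(c, b) ∪ l) ∪ (g(opp(b) ∪ opp(b), opp(g(l, l))) ∪ opp(c) ∪ c)) ∪ opp(opp(opp(g(c, l)))))
  Push opp inside:  distribute opp over ∪ and collapse double opp
  Cancel inverse pairs:  c cancels
  Combine occurrences:  g(g(c, c), c ∪ l ∪ l) ∪ g(b ∪ c ∪ c ∪ l, g(c, b) ∪ l ∪ l) ∪ g(opp(b) ∪ opp(b), opp(g(l, l))) ∪ opp(g(c, l))
  Sort:  g(b ∪ c ∪ c ∪ l, g(c, b) ∪ l ∪ l) ∪ g(g(c, c), c ∪ l ∪ l) ∪ g(opp(b) ∪ opp(b), opp(g(l, l))) ∪ opp(g(c, l))
Right:  (opp(g(c, c)) ∪ g(g(c, c), (l ∪ l) ∪ c)) ∪ g(opp(b) ∪ opp(b), opp(g(l, l))) ∪ g(opp(opp(opp(c ∪ opp(c) ∪ opp(c)))) ∪ ((b ∪ l) ∪ ((l ∪ opp(l)) ∪ c)), g(c, b) ∪ (l ∪ l))
  Push opp inside:  distribute opp over ∪ and collapse double opp
  Collect terms:  opp(g(c, c)) ∪ g(g(c, c), c ∪ l ∪ l) ∪ g(opp(b) ∪ opp(b), opp(g(l, l))) ∪ g(b ∪ c ∪ c ∪ l, g(c, b) ∪ l ∪ l)
  Sort:  g(b ∪ c ∪ c ∪ l, g(c, b) ∪ l ∪ l) ∪ g(g(c, c), c ∪ l ∪ l) ∪ g(opp(b) ∪ opp(b), opp(g(l, l))) ∪ opp(g(c, c))

Answer: no — g(b ∪ c ∪ c ∪ l, g(c, b) ∪ l ∪ l) ∪ g(g(c, c), c ∪ l ∪ l) ∪ g(opp(b) ∪ opp(b), opp(g(l, l))) ∪ opp(g(c, l)) vs g(b ∪ c ∪ c ∪ l, g(c, b) ∪ l ∪ l) ∪ g(g(c, c), c ∪ l ∪ l) ∪ g(opp(b) ∪ opp(b), opp(g(l, l))) ∪ opp(g(c, c))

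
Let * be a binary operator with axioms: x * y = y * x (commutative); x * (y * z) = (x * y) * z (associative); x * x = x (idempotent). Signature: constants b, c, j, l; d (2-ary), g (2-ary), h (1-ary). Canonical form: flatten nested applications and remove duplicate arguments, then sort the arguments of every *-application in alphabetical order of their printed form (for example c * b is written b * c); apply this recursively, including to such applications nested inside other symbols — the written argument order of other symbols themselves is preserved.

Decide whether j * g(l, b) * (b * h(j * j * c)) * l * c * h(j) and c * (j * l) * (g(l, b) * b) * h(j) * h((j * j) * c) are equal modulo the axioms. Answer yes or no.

Answer: yes — both canonical forms are b * c * g(l, b) * h(c * j) * h(j) * j * l

Derivation:
Left:  j * g(l, b) * (b * h(j * j * c)) * l * c * h(j)
  Merge nested applications:  j * g(l, b) * b * h(j * j * c) * l * c * h(j)
  Canonicalize subterm:  h(j * j * c)  →  h(c * j)
  Sort:  b * c * g(l, b) * h(c * j) * h(j) * j * l
Right:  c * (j * l) * (g(l, b) * b) * h(j) * h((j * j) * c)
  Un-nest:  c * j * l * g(l, b) * b * h(j) * h((j * j) * c)
  Inside:  h((j * j) * c)  →  h(c * j)
  Sort arguments:  b * c * g(l, b) * h(c * j) * h(j) * j * l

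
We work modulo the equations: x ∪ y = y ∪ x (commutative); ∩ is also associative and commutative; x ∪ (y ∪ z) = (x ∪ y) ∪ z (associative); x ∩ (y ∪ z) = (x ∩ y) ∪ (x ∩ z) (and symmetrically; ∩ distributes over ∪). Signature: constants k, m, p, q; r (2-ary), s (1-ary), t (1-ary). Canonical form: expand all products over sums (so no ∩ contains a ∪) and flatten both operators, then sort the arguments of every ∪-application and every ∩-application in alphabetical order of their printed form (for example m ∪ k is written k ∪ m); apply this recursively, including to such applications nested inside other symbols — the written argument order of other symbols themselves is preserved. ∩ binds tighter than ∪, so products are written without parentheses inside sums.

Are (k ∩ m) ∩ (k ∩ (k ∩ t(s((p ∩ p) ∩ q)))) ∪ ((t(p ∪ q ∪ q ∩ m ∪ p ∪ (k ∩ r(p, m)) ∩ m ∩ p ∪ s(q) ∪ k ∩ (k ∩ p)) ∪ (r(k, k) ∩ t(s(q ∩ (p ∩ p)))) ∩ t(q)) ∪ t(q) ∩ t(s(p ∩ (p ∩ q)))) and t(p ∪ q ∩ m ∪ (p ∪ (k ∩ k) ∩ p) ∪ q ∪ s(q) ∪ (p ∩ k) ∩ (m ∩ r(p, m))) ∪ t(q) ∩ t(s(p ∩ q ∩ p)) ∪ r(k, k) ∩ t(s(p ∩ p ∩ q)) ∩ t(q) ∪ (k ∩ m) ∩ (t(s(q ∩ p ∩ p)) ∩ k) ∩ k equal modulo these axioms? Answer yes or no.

Answer: yes — both canonical forms are k ∩ k ∩ k ∩ m ∩ t(s(p ∩ p ∩ q)) ∪ r(k, k) ∩ t(q) ∩ t(s(p ∩ p ∩ q)) ∪ t(k ∩ k ∩ p ∪ k ∩ m ∩ p ∩ r(p, m) ∪ m ∩ q ∪ p ∪ p ∪ q ∪ s(q)) ∪ t(q) ∩ t(s(p ∩ p ∩ q))

Derivation:
Left:  (k ∩ m) ∩ (k ∩ (k ∩ t(s((p ∩ p) ∩ q)))) ∪ ((t(p ∪ q ∪ q ∩ m ∪ p ∪ (k ∩ r(p, m)) ∩ m ∩ p ∪ s(q) ∪ k ∩ (k ∩ p)) ∪ (r(k, k) ∩ t(s(q ∩ (p ∩ p)))) ∩ t(q)) ∪ t(q) ∩ t(s(p ∩ (p ∩ q))))
  Merge nested applications:  k ∩ k ∩ k ∩ m ∩ t(s(p ∩ p ∩ q)) ∪ t(k ∩ k ∩ p ∪ k ∩ m ∩ p ∩ r(p, m) ∪ m ∩ q ∪ p ∪ p ∪ q ∪ s(q)) ∪ r(k, k) ∩ t(q) ∩ t(s(p ∩ p ∩ q)) ∪ t(q) ∩ t(s(p ∩ p ∩ q))
  Order the arguments:  k ∩ k ∩ k ∩ m ∩ t(s(p ∩ p ∩ q)) ∪ r(k, k) ∩ t(q) ∩ t(s(p ∩ p ∩ q)) ∪ t(k ∩ k ∩ p ∪ k ∩ m ∩ p ∩ r(p, m) ∪ m ∩ q ∪ p ∪ p ∪ q ∪ s(q)) ∪ t(q) ∩ t(s(p ∩ p ∩ q))
Right:  t(p ∪ q ∩ m ∪ (p ∪ (k ∩ k) ∩ p) ∪ q ∪ s(q) ∪ (p ∩ k) ∩ (m ∩ r(p, m))) ∪ t(q) ∩ t(s(p ∩ q ∩ p)) ∪ r(k, k) ∩ t(s(p ∩ p ∩ q)) ∩ t(q) ∪ (k ∩ m) ∩ (t(s(q ∩ p ∩ p)) ∩ k) ∩ k
  Flatten:  t(k ∩ k ∩ p ∪ k ∩ m ∩ p ∩ r(p, m) ∪ m ∩ q ∪ p ∪ p ∪ q ∪ s(q)) ∪ t(q) ∩ t(s(p ∩ p ∩ q)) ∪ r(k, k) ∩ t(q) ∩ t(s(p ∩ p ∩ q)) ∪ k ∩ k ∩ k ∩ m ∩ t(s(p ∩ p ∩ q))
  Sort:  k ∩ k ∩ k ∩ m ∩ t(s(p ∩ p ∩ q)) ∪ r(k, k) ∩ t(q) ∩ t(s(p ∩ p ∩ q)) ∪ t(k ∩ k ∩ p ∪ k ∩ m ∩ p ∩ r(p, m) ∪ m ∩ q ∪ p ∪ p ∪ q ∪ s(q)) ∪ t(q) ∩ t(s(p ∩ p ∩ q))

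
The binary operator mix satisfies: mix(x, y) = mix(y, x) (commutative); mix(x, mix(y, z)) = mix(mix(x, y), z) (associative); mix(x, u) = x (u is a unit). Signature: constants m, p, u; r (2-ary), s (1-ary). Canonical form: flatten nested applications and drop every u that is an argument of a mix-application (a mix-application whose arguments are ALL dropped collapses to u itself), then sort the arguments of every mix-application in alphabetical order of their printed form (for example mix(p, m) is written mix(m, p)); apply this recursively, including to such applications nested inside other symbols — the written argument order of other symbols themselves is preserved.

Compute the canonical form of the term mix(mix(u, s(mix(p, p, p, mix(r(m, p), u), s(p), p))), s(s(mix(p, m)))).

Un-nest:  mix(u, s(mix(p, p, p, mix(r(m, p), u), s(p), p)), s(s(mix(p, m))))
Inside:  s(mix(p, p, p, mix(r(m, p), u), s(p), p))  →  s(mix(p, p, p, p, r(m, p), s(p)))
Simplify inside:  s(s(mix(p, m)))  →  s(s(mix(m, p)))
Units out:  drop u
Sort:  mix(s(mix(p, p, p, p, r(m, p), s(p))), s(s(mix(m, p))))

Answer: mix(s(mix(p, p, p, p, r(m, p), s(p))), s(s(mix(m, p))))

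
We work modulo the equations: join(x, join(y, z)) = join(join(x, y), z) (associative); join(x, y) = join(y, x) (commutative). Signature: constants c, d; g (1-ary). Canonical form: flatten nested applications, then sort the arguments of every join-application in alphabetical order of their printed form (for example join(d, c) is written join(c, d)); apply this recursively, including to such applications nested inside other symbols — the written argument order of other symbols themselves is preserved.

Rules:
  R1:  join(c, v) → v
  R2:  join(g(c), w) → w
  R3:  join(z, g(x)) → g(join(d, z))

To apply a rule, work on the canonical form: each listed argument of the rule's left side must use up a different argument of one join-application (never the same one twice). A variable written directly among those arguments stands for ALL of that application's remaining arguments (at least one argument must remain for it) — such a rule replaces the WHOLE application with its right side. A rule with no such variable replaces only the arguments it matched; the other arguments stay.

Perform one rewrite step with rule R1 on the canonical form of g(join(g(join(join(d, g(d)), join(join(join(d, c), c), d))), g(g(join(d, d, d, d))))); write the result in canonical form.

Answer: g(join(g(g(join(d, d, d, d))), g(join(c, d, d, d, g(d)))))

Derivation:
Canonical form:  g(join(g(g(join(d, d, d, d))), g(join(c, c, d, d, d, g(d)))))
Apply R1:  consuming c;  v := join(c, d, d, d, g(d))
The extension variable absorbs all remaining arguments, so the whole application is rewritten.
Giving:  g(join(g(g(join(d, d, d, d))), g(join(c, d, d, d, g(d)))))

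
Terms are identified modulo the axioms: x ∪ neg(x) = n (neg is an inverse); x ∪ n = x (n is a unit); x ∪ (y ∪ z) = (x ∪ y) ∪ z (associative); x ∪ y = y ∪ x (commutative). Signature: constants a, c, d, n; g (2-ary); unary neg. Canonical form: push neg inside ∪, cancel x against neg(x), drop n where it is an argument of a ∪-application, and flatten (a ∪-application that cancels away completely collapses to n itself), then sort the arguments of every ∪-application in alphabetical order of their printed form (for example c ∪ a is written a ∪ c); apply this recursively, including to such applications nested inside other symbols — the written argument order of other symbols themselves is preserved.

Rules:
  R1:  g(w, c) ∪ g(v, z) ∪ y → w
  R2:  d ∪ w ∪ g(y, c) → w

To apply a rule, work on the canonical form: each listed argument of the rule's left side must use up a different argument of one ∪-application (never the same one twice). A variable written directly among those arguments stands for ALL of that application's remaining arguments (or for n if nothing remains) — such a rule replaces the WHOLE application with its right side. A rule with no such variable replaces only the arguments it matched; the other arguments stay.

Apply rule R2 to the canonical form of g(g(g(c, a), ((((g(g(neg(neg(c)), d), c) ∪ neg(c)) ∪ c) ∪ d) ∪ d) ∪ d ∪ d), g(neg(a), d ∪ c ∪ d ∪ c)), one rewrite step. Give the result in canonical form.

Answer: g(g(g(c, a), d ∪ d ∪ d), g(neg(a), c ∪ c ∪ d ∪ d))

Derivation:
Canonical form:  g(g(g(c, a), d ∪ d ∪ d ∪ d ∪ g(g(c, d), c)), g(neg(a), c ∪ c ∪ d ∪ d))
Match R2:  consume d, g(g(c, d), c);  w := d ∪ d ∪ d, y := g(c, d)
Every leftover argument binds to the variable; the entire application is replaced.
Giving:  g(g(g(c, a), d ∪ d ∪ d), g(neg(a), c ∪ c ∪ d ∪ d))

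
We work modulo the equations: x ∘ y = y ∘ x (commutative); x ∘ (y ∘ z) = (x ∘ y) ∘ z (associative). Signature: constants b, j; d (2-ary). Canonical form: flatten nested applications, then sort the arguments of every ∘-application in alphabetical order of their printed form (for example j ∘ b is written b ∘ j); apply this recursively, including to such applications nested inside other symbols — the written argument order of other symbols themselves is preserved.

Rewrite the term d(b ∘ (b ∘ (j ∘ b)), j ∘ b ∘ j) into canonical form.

Answer: d(b ∘ b ∘ b ∘ j, b ∘ j ∘ j)

Derivation:
Focus inside:  b ∘ (b ∘ (j ∘ b))
Un-nest:  b ∘ b ∘ j ∘ b
Sort:  b ∘ b ∘ b ∘ j
Rebuild:  d(b ∘ b ∘ b ∘ j, b ∘ j ∘ j)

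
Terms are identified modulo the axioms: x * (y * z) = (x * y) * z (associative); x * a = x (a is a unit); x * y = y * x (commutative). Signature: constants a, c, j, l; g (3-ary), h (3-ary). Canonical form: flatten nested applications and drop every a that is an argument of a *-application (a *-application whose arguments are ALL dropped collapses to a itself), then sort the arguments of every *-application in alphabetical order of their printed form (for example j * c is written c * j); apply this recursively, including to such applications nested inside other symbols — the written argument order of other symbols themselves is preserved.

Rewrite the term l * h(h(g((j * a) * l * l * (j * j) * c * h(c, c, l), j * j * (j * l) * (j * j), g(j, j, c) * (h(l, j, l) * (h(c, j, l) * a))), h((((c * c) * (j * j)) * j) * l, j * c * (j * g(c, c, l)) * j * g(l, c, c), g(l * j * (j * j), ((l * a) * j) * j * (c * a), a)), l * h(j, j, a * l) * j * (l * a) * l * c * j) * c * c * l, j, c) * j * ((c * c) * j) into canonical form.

Un-nest:  l * h(h(g((j * a) * l * l * (j * j) * c * h(c, c, l), j * j * (j * l) * (j * j), g(j, j, c) * (h(l, j, l) * (h(c, j, l) * a))), h((((c * c) * (j * j)) * j) * l, j * c * (j * g(c, c, l)) * j * g(l, c, c), g(l * j * (j * j), ((l * a) * j) * j * (c * a), a)), l * h(j, j, a * l) * j * (l * a) * l * c * j) * c * c * l, j, c) * j * c * c * j
Simplify inside:  h(h(g((j * a) * l * l * (j * j) * c * h(c, c, l), j * j * (j * l) * (j * j), g(j, j, c) * (h(l, j, l) * (h(c, j, l) * a))), h((((c * c) * (j * j)) * j) * l, j * c * (j * g(c, c, l)) * j * g(l, c, c), g(l * j * (j * j), ((l * a) * j) * j * (c * a), a)), l * h(j, j, a * l) * j * (l * a) * l * c * j) * c * c * l, j, c)  →  h(c * c * h(g(c * h(c, c, l) * j * j * j * l * l, j * j * j * j * j * l, g(j, j, c) * h(c, j, l) * h(l, j, l)), h(c * c * j * j * j * l, c * g(c, c, l) * g(l, c, c) * j * j * j, g(j * j * j * l, c * j * j * l, a)), c * h(j, j, l) * j * j * l * l * l) * l, j, c)
Sort arguments:  c * c * h(c * c * h(g(c * h(c, c, l) * j * j * j * l * l, j * j * j * j * j * l, g(j, j, c) * h(c, j, l) * h(l, j, l)), h(c * c * j * j * j * l, c * g(c, c, l) * g(l, c, c) * j * j * j, g(j * j * j * l, c * j * j * l, a)), c * h(j, j, l) * j * j * l * l * l) * l, j, c) * j * j * l

Answer: c * c * h(c * c * h(g(c * h(c, c, l) * j * j * j * l * l, j * j * j * j * j * l, g(j, j, c) * h(c, j, l) * h(l, j, l)), h(c * c * j * j * j * l, c * g(c, c, l) * g(l, c, c) * j * j * j, g(j * j * j * l, c * j * j * l, a)), c * h(j, j, l) * j * j * l * l * l) * l, j, c) * j * j * l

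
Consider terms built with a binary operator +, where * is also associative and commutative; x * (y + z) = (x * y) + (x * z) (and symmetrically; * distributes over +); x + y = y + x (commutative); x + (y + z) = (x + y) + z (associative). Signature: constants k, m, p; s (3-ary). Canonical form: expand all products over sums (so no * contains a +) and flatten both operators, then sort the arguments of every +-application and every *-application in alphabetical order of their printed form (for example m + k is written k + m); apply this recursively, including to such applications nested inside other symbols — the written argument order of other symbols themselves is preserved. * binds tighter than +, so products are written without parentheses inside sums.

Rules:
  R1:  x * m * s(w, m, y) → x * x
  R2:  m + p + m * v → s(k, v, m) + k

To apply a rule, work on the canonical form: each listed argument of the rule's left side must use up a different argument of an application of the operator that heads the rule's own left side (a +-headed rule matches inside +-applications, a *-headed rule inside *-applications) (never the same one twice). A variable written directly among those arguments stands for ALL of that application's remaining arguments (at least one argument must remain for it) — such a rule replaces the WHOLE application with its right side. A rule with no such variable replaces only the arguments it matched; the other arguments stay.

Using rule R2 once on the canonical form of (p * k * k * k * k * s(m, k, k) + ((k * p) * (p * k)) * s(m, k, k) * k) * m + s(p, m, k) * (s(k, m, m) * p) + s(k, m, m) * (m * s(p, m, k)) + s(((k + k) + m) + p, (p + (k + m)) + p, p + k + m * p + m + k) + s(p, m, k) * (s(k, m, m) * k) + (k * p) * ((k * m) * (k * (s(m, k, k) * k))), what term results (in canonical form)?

Canonical form:  k * k * k * k * m * p * s(m, k, k) + k * k * k * k * m * p * s(m, k, k) + k * k * k * m * p * p * s(m, k, k) + k * s(k, m, m) * s(p, m, k) + m * s(k, m, m) * s(p, m, k) + p * s(k, m, m) * s(p, m, k) + s(k + k + m + p, k + m + p + p, k + k + m + m * p + p)
R2 matches:  uses m, m * p, p;  v := p
Giving:  k * k * k * k * m * p * s(m, k, k) + k * k * k * k * m * p * s(m, k, k) + k * k * k * m * p * p * s(m, k, k) + k * s(k, m, m) * s(p, m, k) + m * s(k, m, m) * s(p, m, k) + p * s(k, m, m) * s(p, m, k) + s(k + k + m + p, k + m + p + p, k + k + k + s(k, p, m))

Answer: k * k * k * k * m * p * s(m, k, k) + k * k * k * k * m * p * s(m, k, k) + k * k * k * m * p * p * s(m, k, k) + k * s(k, m, m) * s(p, m, k) + m * s(k, m, m) * s(p, m, k) + p * s(k, m, m) * s(p, m, k) + s(k + k + m + p, k + m + p + p, k + k + k + s(k, p, m))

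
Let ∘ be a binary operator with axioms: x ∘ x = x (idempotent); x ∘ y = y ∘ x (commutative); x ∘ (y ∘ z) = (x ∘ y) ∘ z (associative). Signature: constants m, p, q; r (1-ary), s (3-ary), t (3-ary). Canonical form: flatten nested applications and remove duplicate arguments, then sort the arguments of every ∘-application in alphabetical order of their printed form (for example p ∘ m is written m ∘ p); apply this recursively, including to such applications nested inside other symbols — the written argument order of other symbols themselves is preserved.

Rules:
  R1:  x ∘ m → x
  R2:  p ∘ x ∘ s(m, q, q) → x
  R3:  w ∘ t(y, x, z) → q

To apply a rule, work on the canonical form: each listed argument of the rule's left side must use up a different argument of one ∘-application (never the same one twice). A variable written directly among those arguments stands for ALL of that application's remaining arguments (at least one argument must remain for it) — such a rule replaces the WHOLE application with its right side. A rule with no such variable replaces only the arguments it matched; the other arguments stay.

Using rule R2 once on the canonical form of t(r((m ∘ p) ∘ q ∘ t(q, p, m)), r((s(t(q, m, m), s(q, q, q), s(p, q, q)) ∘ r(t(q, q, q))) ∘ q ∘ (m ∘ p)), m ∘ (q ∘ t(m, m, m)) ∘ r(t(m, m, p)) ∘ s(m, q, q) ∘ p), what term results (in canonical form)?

Answer: t(r(m ∘ p ∘ q ∘ t(q, p, m)), r(m ∘ p ∘ q ∘ r(t(q, q, q)) ∘ s(t(q, m, m), s(q, q, q), s(p, q, q))), m ∘ q ∘ r(t(m, m, p)) ∘ t(m, m, m))

Derivation:
Canonical form:  t(r(m ∘ p ∘ q ∘ t(q, p, m)), r(m ∘ p ∘ q ∘ r(t(q, q, q)) ∘ s(t(q, m, m), s(q, q, q), s(p, q, q))), m ∘ p ∘ q ∘ r(t(m, m, p)) ∘ s(m, q, q) ∘ t(m, m, m))
R2 matches:  uses p, s(m, q, q);  x := m ∘ q ∘ r(t(m, m, p)) ∘ t(m, m, m)
Every leftover argument binds to the variable; the entire application is replaced.
New term:  t(r(m ∘ p ∘ q ∘ t(q, p, m)), r(m ∘ p ∘ q ∘ r(t(q, q, q)) ∘ s(t(q, m, m), s(q, q, q), s(p, q, q))), m ∘ q ∘ r(t(m, m, p)) ∘ t(m, m, m))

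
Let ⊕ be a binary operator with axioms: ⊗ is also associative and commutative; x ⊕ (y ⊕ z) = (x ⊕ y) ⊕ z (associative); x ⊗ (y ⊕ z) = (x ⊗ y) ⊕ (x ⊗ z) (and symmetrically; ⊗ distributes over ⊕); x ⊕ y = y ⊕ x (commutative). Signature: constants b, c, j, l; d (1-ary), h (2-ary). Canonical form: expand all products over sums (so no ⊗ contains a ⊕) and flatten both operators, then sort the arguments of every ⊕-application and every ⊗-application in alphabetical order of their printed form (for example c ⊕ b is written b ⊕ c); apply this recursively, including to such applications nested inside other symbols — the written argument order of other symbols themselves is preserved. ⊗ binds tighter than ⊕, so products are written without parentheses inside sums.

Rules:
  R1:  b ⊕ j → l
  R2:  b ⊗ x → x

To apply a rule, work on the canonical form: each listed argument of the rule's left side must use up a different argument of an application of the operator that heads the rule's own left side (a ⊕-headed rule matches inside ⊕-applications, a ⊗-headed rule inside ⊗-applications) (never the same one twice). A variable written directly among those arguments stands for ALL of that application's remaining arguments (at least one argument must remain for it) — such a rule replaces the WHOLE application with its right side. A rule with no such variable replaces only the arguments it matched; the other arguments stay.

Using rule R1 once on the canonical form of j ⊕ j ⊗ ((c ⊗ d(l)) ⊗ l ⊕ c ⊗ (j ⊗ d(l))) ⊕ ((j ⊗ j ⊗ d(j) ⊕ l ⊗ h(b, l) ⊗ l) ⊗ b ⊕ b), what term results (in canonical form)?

Canonical form:  b ⊕ b ⊗ d(j) ⊗ j ⊗ j ⊕ b ⊗ h(b, l) ⊗ l ⊗ l ⊕ c ⊗ d(l) ⊗ j ⊗ j ⊕ c ⊗ d(l) ⊗ j ⊗ l ⊕ j
Apply R1:  consuming b, j
New term:  b ⊗ d(j) ⊗ j ⊗ j ⊕ b ⊗ h(b, l) ⊗ l ⊗ l ⊕ c ⊗ d(l) ⊗ j ⊗ j ⊕ c ⊗ d(l) ⊗ j ⊗ l ⊕ l

Answer: b ⊗ d(j) ⊗ j ⊗ j ⊕ b ⊗ h(b, l) ⊗ l ⊗ l ⊕ c ⊗ d(l) ⊗ j ⊗ j ⊕ c ⊗ d(l) ⊗ j ⊗ l ⊕ l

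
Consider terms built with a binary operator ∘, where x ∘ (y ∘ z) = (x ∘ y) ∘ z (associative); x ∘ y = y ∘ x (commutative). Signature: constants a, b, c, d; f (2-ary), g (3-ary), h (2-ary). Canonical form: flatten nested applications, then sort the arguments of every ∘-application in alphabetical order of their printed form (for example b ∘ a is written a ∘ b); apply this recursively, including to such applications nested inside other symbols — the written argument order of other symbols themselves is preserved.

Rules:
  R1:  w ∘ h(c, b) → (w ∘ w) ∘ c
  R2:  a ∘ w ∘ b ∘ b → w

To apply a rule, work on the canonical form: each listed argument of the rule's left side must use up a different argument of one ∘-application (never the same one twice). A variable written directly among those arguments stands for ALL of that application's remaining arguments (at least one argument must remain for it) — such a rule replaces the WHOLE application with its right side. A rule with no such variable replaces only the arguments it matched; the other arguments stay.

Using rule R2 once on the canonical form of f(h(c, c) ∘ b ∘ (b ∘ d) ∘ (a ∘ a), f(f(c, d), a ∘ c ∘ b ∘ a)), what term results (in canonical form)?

Answer: f(a ∘ d ∘ h(c, c), f(f(c, d), a ∘ a ∘ b ∘ c))

Derivation:
Canonical form:  f(a ∘ a ∘ b ∘ b ∘ d ∘ h(c, c), f(f(c, d), a ∘ a ∘ b ∘ c))
R2 matches:  uses a, b, b;  w := a ∘ d ∘ h(c, c)
The extension variable absorbs all remaining arguments, so the whole application is rewritten.
New term:  f(a ∘ d ∘ h(c, c), f(f(c, d), a ∘ a ∘ b ∘ c))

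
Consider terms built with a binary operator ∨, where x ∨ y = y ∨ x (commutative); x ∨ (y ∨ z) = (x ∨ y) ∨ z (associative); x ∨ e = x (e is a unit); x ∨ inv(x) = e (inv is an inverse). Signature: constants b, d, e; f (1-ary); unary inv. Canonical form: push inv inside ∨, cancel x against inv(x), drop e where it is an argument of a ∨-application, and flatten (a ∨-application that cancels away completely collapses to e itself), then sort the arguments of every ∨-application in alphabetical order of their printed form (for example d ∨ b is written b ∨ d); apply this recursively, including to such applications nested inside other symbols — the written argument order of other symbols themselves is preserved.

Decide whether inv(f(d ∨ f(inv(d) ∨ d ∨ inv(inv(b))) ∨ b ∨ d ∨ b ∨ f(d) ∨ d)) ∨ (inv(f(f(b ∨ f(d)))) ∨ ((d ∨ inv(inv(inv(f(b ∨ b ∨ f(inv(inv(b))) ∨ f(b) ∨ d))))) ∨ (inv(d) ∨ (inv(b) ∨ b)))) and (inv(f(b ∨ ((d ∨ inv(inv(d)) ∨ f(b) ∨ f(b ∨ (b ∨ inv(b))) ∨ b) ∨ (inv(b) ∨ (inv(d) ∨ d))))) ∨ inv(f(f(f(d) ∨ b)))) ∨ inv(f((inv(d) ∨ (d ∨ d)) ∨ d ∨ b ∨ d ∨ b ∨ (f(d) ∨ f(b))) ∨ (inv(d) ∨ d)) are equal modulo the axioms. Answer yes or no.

Answer: no — inv(f(b ∨ b ∨ d ∨ d ∨ d ∨ f(b) ∨ f(d))) ∨ inv(f(b ∨ b ∨ d ∨ f(b) ∨ f(b))) ∨ inv(f(f(b ∨ f(d)))) vs inv(f(b ∨ b ∨ d ∨ d ∨ d ∨ f(b) ∨ f(d))) ∨ inv(f(b ∨ d ∨ d ∨ f(b) ∨ f(b))) ∨ inv(f(f(b ∨ f(d))))

Derivation:
Left:  inv(f(d ∨ f(inv(d) ∨ d ∨ inv(inv(b))) ∨ b ∨ d ∨ b ∨ f(d) ∨ d)) ∨ (inv(f(f(b ∨ f(d)))) ∨ ((d ∨ inv(inv(inv(f(b ∨ b ∨ f(inv(inv(b))) ∨ f(b) ∨ d))))) ∨ (inv(d) ∨ (inv(b) ∨ b))))
  Push inv inside:  distribute inv over ∨ and collapse double inv
  Inverses cancel:  d cancels; b cancels
  Collect terms:  inv(f(b ∨ b ∨ d ∨ d ∨ d ∨ f(b) ∨ f(d))) ∨ inv(f(f(b ∨ f(d)))) ∨ inv(f(b ∨ b ∨ d ∨ f(b) ∨ f(b)))
  Sort arguments:  inv(f(b ∨ b ∨ d ∨ d ∨ d ∨ f(b) ∨ f(d))) ∨ inv(f(b ∨ b ∨ d ∨ f(b) ∨ f(b))) ∨ inv(f(f(b ∨ f(d))))
Right:  (inv(f(b ∨ ((d ∨ inv(inv(d)) ∨ f(b) ∨ f(b ∨ (b ∨ inv(b))) ∨ b) ∨ (inv(b) ∨ (inv(d) ∨ d))))) ∨ inv(f(f(f(d) ∨ b)))) ∨ inv(f((inv(d) ∨ (d ∨ d)) ∨ d ∨ b ∨ d ∨ b ∨ (f(d) ∨ f(b))) ∨ (inv(d) ∨ d))
  Push inv inside:  distribute inv over ∨ and collapse double inv
  Cancel inverse pairs:  d cancels
  Collect:  inv(f(b ∨ d ∨ d ∨ f(b) ∨ f(b))) ∨ inv(f(f(b ∨ f(d)))) ∨ inv(f(b ∨ b ∨ d ∨ d ∨ d ∨ f(b) ∨ f(d)))
  Sort arguments:  inv(f(b ∨ b ∨ d ∨ d ∨ d ∨ f(b) ∨ f(d))) ∨ inv(f(b ∨ d ∨ d ∨ f(b) ∨ f(b))) ∨ inv(f(f(b ∨ f(d))))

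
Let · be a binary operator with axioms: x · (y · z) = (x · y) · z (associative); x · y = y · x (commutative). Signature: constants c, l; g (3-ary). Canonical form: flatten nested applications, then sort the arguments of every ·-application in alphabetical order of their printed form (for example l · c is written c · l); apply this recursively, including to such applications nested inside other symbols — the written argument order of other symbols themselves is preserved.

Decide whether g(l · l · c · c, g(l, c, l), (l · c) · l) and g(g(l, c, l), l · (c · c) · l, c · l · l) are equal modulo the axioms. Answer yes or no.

Left:  g(l · l · c · c, g(l, c, l), (l · c) · l)
  Descend into:  (l · c) · l
  Merge nested applications:  l · c · l
  Sort:  c · l · l
  Put back:  g(c · c · l · l, g(l, c, l), c · l · l)
Right:  g(g(l, c, l), l · (c · c) · l, c · l · l)
  Descend into:  l · (c · c) · l
  Flatten:  l · c · c · l
  Sort:  c · c · l · l
  Reassemble:  g(g(l, c, l), c · c · l · l, c · l · l)

Answer: no — g(c · c · l · l, g(l, c, l), c · l · l) vs g(g(l, c, l), c · c · l · l, c · l · l)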